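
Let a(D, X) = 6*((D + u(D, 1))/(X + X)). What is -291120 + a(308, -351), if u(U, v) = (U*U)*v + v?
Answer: -2627401/9 ≈ -2.9193e+5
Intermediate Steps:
u(U, v) = v + v*U² (u(U, v) = U²*v + v = v*U² + v = v + v*U²)
a(D, X) = 3*(1 + D + D²)/X (a(D, X) = 6*((D + 1*(1 + D²))/(X + X)) = 6*((D + (1 + D²))/((2*X))) = 6*((1 + D + D²)*(1/(2*X))) = 6*((1 + D + D²)/(2*X)) = 3*(1 + D + D²)/X)
-291120 + a(308, -351) = -291120 + 3*(1 + 308 + 308²)/(-351) = -291120 + 3*(-1/351)*(1 + 308 + 94864) = -291120 + 3*(-1/351)*95173 = -291120 - 7321/9 = -2627401/9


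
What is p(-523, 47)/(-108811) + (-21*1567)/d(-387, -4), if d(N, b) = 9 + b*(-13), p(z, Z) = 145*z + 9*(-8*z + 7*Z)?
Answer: -3578495279/6637471 ≈ -539.14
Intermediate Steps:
p(z, Z) = 63*Z + 73*z (p(z, Z) = 145*z + (-72*z + 63*Z) = 63*Z + 73*z)
d(N, b) = 9 - 13*b
p(-523, 47)/(-108811) + (-21*1567)/d(-387, -4) = (63*47 + 73*(-523))/(-108811) + (-21*1567)/(9 - 13*(-4)) = (2961 - 38179)*(-1/108811) - 32907/(9 + 52) = -35218*(-1/108811) - 32907/61 = 35218/108811 - 32907*1/61 = 35218/108811 - 32907/61 = -3578495279/6637471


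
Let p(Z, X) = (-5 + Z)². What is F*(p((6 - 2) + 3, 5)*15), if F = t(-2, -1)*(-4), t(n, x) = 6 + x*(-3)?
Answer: -2160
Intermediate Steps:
t(n, x) = 6 - 3*x
F = -36 (F = (6 - 3*(-1))*(-4) = (6 + 3)*(-4) = 9*(-4) = -36)
F*(p((6 - 2) + 3, 5)*15) = -36*(-5 + ((6 - 2) + 3))²*15 = -36*(-5 + (4 + 3))²*15 = -36*(-5 + 7)²*15 = -36*2²*15 = -144*15 = -36*60 = -2160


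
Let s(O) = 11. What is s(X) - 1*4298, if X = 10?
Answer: -4287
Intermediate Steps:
s(X) - 1*4298 = 11 - 1*4298 = 11 - 4298 = -4287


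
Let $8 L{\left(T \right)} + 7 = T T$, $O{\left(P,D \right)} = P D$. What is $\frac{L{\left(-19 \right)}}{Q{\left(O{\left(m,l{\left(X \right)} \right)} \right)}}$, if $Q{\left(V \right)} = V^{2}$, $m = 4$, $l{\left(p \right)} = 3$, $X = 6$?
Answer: $\frac{59}{192} \approx 0.30729$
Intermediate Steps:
$O{\left(P,D \right)} = D P$
$L{\left(T \right)} = - \frac{7}{8} + \frac{T^{2}}{8}$ ($L{\left(T \right)} = - \frac{7}{8} + \frac{T T}{8} = - \frac{7}{8} + \frac{T^{2}}{8}$)
$\frac{L{\left(-19 \right)}}{Q{\left(O{\left(m,l{\left(X \right)} \right)} \right)}} = \frac{- \frac{7}{8} + \frac{\left(-19\right)^{2}}{8}}{\left(3 \cdot 4\right)^{2}} = \frac{- \frac{7}{8} + \frac{1}{8} \cdot 361}{12^{2}} = \frac{- \frac{7}{8} + \frac{361}{8}}{144} = \frac{177}{4} \cdot \frac{1}{144} = \frac{59}{192}$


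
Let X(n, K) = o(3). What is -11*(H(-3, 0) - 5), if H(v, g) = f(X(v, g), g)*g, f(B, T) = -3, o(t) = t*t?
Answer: 55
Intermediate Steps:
o(t) = t**2
X(n, K) = 9 (X(n, K) = 3**2 = 9)
H(v, g) = -3*g
-11*(H(-3, 0) - 5) = -11*(-3*0 - 5) = -11*(0 - 5) = -11*(-5) = 55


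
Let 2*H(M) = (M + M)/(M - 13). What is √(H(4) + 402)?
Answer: √3614/3 ≈ 20.039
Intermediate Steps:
H(M) = M/(-13 + M) (H(M) = ((M + M)/(M - 13))/2 = ((2*M)/(-13 + M))/2 = (2*M/(-13 + M))/2 = M/(-13 + M))
√(H(4) + 402) = √(4/(-13 + 4) + 402) = √(4/(-9) + 402) = √(4*(-⅑) + 402) = √(-4/9 + 402) = √(3614/9) = √3614/3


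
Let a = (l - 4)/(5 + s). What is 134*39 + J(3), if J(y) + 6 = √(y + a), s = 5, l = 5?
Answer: 5220 + √310/10 ≈ 5221.8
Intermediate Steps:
a = ⅒ (a = (5 - 4)/(5 + 5) = 1/10 = 1*(⅒) = ⅒ ≈ 0.10000)
J(y) = -6 + √(⅒ + y) (J(y) = -6 + √(y + ⅒) = -6 + √(⅒ + y))
134*39 + J(3) = 134*39 + (-6 + √(10 + 100*3)/10) = 5226 + (-6 + √(10 + 300)/10) = 5226 + (-6 + √310/10) = 5220 + √310/10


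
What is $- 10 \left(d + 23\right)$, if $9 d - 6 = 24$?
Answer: $- \frac{790}{3} \approx -263.33$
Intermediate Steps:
$d = \frac{10}{3}$ ($d = \frac{2}{3} + \frac{1}{9} \cdot 24 = \frac{2}{3} + \frac{8}{3} = \frac{10}{3} \approx 3.3333$)
$- 10 \left(d + 23\right) = - 10 \left(\frac{10}{3} + 23\right) = \left(-10\right) \frac{79}{3} = - \frac{790}{3}$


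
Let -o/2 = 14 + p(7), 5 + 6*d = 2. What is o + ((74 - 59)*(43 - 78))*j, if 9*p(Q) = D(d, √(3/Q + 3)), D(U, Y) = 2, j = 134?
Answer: -633406/9 ≈ -70379.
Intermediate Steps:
d = -½ (d = -⅚ + (⅙)*2 = -⅚ + ⅓ = -½ ≈ -0.50000)
p(Q) = 2/9 (p(Q) = (⅑)*2 = 2/9)
o = -256/9 (o = -2*(14 + 2/9) = -2*128/9 = -256/9 ≈ -28.444)
o + ((74 - 59)*(43 - 78))*j = -256/9 + ((74 - 59)*(43 - 78))*134 = -256/9 + (15*(-35))*134 = -256/9 - 525*134 = -256/9 - 70350 = -633406/9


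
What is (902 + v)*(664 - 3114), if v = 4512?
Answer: -13264300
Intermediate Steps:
(902 + v)*(664 - 3114) = (902 + 4512)*(664 - 3114) = 5414*(-2450) = -13264300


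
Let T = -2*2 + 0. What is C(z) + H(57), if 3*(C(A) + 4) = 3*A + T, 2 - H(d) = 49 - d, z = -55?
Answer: -151/3 ≈ -50.333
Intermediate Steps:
H(d) = -47 + d (H(d) = 2 - (49 - d) = 2 + (-49 + d) = -47 + d)
T = -4 (T = -4 + 0 = -4)
C(A) = -16/3 + A (C(A) = -4 + (3*A - 4)/3 = -4 + (-4 + 3*A)/3 = -4 + (-4/3 + A) = -16/3 + A)
C(z) + H(57) = (-16/3 - 55) + (-47 + 57) = -181/3 + 10 = -151/3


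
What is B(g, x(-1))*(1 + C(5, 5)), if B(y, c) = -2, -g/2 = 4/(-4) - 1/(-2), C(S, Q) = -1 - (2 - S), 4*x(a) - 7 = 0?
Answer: -6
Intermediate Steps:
x(a) = 7/4 (x(a) = 7/4 + (¼)*0 = 7/4 + 0 = 7/4)
C(S, Q) = -3 + S (C(S, Q) = -1 + (-2 + S) = -3 + S)
g = 1 (g = -2*(4/(-4) - 1/(-2)) = -2*(4*(-¼) - 1*(-½)) = -2*(-1 + ½) = -2*(-½) = 1)
B(g, x(-1))*(1 + C(5, 5)) = -2*(1 + (-3 + 5)) = -2*(1 + 2) = -2*3 = -6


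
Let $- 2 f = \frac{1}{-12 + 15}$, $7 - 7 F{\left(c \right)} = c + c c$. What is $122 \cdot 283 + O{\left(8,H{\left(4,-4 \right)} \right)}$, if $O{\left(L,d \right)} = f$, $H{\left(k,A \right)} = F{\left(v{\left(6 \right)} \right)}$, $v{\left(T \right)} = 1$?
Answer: $\frac{207155}{6} \approx 34526.0$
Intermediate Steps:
$F{\left(c \right)} = 1 - \frac{c}{7} - \frac{c^{2}}{7}$ ($F{\left(c \right)} = 1 - \frac{c + c c}{7} = 1 - \frac{c + c^{2}}{7} = 1 - \left(\frac{c}{7} + \frac{c^{2}}{7}\right) = 1 - \frac{c}{7} - \frac{c^{2}}{7}$)
$H{\left(k,A \right)} = \frac{5}{7}$ ($H{\left(k,A \right)} = 1 - \frac{1}{7} - \frac{1^{2}}{7} = 1 - \frac{1}{7} - \frac{1}{7} = \frac{5}{7}$)
$f = - \frac{1}{6}$ ($f = - \frac{1}{2 \left(-12 + 15\right)} = - \frac{1}{2 \cdot 3} = \left(- \frac{1}{2}\right) \frac{1}{3} = - \frac{1}{6} \approx -0.16667$)
$O{\left(L,d \right)} = - \frac{1}{6}$
$122 \cdot 283 + O{\left(8,H{\left(4,-4 \right)} \right)} = 122 \cdot 283 - \frac{1}{6} = 34526 - \frac{1}{6} = \frac{207155}{6}$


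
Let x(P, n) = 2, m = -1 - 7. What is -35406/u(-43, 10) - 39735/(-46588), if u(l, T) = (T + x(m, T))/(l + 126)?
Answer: -11408965467/46588 ≈ -2.4489e+5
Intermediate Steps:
m = -8
u(l, T) = (2 + T)/(126 + l) (u(l, T) = (T + 2)/(l + 126) = (2 + T)/(126 + l))
-35406/u(-43, 10) - 39735/(-46588) = -35406*(126 - 43)/(2 + 10) - 39735/(-46588) = -35406/(12/83) - 39735*(-1/46588) = -35406/((1/83)*12) + 39735/46588 = -35406/12/83 + 39735/46588 = -35406*83/12 + 39735/46588 = -489783/2 + 39735/46588 = -11408965467/46588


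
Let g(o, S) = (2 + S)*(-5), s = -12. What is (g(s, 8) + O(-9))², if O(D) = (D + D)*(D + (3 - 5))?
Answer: 21904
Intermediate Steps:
g(o, S) = -10 - 5*S
O(D) = 2*D*(-2 + D) (O(D) = (2*D)*(D - 2) = (2*D)*(-2 + D) = 2*D*(-2 + D))
(g(s, 8) + O(-9))² = ((-10 - 5*8) + 2*(-9)*(-2 - 9))² = ((-10 - 40) + 2*(-9)*(-11))² = (-50 + 198)² = 148² = 21904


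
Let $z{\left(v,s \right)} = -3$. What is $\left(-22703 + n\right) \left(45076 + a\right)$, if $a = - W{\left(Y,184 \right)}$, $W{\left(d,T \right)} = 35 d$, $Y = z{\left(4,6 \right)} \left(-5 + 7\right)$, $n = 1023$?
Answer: $-981800480$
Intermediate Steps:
$Y = -6$ ($Y = - 3 \left(-5 + 7\right) = \left(-3\right) 2 = -6$)
$a = 210$ ($a = - 35 \left(-6\right) = \left(-1\right) \left(-210\right) = 210$)
$\left(-22703 + n\right) \left(45076 + a\right) = \left(-22703 + 1023\right) \left(45076 + 210\right) = \left(-21680\right) 45286 = -981800480$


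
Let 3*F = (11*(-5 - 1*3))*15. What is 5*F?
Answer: -2200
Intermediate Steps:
F = -440 (F = ((11*(-5 - 1*3))*15)/3 = ((11*(-5 - 3))*15)/3 = ((11*(-8))*15)/3 = (-88*15)/3 = (⅓)*(-1320) = -440)
5*F = 5*(-440) = -2200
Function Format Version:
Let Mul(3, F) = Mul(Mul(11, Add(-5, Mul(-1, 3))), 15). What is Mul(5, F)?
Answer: -2200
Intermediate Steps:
F = -440 (F = Mul(Rational(1, 3), Mul(Mul(11, Add(-5, Mul(-1, 3))), 15)) = Mul(Rational(1, 3), Mul(Mul(11, Add(-5, -3)), 15)) = Mul(Rational(1, 3), Mul(Mul(11, -8), 15)) = Mul(Rational(1, 3), Mul(-88, 15)) = Mul(Rational(1, 3), -1320) = -440)
Mul(5, F) = Mul(5, -440) = -2200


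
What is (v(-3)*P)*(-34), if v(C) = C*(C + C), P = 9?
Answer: -5508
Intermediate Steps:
v(C) = 2*C² (v(C) = C*(2*C) = 2*C²)
(v(-3)*P)*(-34) = ((2*(-3)²)*9)*(-34) = ((2*9)*9)*(-34) = (18*9)*(-34) = 162*(-34) = -5508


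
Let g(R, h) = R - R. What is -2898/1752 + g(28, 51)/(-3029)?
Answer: -483/292 ≈ -1.6541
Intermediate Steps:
g(R, h) = 0
-2898/1752 + g(28, 51)/(-3029) = -2898/1752 + 0/(-3029) = -2898*1/1752 + 0*(-1/3029) = -483/292 + 0 = -483/292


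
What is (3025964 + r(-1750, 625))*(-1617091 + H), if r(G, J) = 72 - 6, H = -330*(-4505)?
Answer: -394718379230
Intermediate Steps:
H = 1486650
r(G, J) = 66
(3025964 + r(-1750, 625))*(-1617091 + H) = (3025964 + 66)*(-1617091 + 1486650) = 3026030*(-130441) = -394718379230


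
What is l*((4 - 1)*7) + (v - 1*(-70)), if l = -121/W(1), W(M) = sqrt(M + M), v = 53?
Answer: 123 - 2541*sqrt(2)/2 ≈ -1673.8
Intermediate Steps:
W(M) = sqrt(2)*sqrt(M) (W(M) = sqrt(2*M) = sqrt(2)*sqrt(M))
l = -121*sqrt(2)/2 ≈ -85.560
l*((4 - 1)*7) + (v - 1*(-70)) = (-121*sqrt(2)/2)*((4 - 1)*7) + (53 - 1*(-70)) = (-121*sqrt(2)/2)*(3*7) + (53 + 70) = -121*sqrt(2)/2*21 + 123 = -2541*sqrt(2)/2 + 123 = 123 - 2541*sqrt(2)/2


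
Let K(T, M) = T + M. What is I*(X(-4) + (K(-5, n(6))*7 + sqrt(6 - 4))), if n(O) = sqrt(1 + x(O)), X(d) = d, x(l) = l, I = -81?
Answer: 3159 - 567*sqrt(7) - 81*sqrt(2) ≈ 1544.3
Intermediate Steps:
n(O) = sqrt(1 + O)
K(T, M) = M + T
I*(X(-4) + (K(-5, n(6))*7 + sqrt(6 - 4))) = -81*(-4 + ((sqrt(1 + 6) - 5)*7 + sqrt(6 - 4))) = -81*(-4 + ((sqrt(7) - 5)*7 + sqrt(2))) = -81*(-4 + ((-5 + sqrt(7))*7 + sqrt(2))) = -81*(-4 + ((-35 + 7*sqrt(7)) + sqrt(2))) = -81*(-4 + (-35 + sqrt(2) + 7*sqrt(7))) = -81*(-39 + sqrt(2) + 7*sqrt(7)) = 3159 - 567*sqrt(7) - 81*sqrt(2)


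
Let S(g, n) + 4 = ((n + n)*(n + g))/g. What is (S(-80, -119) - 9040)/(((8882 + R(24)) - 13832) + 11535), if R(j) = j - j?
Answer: -385441/263400 ≈ -1.4633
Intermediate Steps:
R(j) = 0
S(g, n) = -4 + 2*n*(g + n)/g (S(g, n) = -4 + ((n + n)*(n + g))/g = -4 + ((2*n)*(g + n))/g = -4 + (2*n*(g + n))/g = -4 + 2*n*(g + n)/g)
(S(-80, -119) - 9040)/(((8882 + R(24)) - 13832) + 11535) = ((-4 + 2*(-119) + 2*(-119)**2/(-80)) - 9040)/(((8882 + 0) - 13832) + 11535) = ((-4 - 238 + 2*(-1/80)*14161) - 9040)/((8882 - 13832) + 11535) = ((-4 - 238 - 14161/40) - 9040)/(-4950 + 11535) = (-23841/40 - 9040)/6585 = -385441/40*1/6585 = -385441/263400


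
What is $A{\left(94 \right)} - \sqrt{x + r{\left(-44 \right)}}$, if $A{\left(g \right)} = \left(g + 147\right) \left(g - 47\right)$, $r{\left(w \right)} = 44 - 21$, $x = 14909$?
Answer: $11327 - 2 \sqrt{3733} \approx 11205.0$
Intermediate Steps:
$r{\left(w \right)} = 23$
$A{\left(g \right)} = \left(-47 + g\right) \left(147 + g\right)$ ($A{\left(g \right)} = \left(147 + g\right) \left(-47 + g\right) = \left(-47 + g\right) \left(147 + g\right)$)
$A{\left(94 \right)} - \sqrt{x + r{\left(-44 \right)}} = \left(-6909 + 94^{2} + 100 \cdot 94\right) - \sqrt{14909 + 23} = \left(-6909 + 8836 + 9400\right) - \sqrt{14932} = 11327 - 2 \sqrt{3733}$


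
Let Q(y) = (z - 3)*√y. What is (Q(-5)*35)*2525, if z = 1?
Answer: -176750*I*√5 ≈ -3.9523e+5*I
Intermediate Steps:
Q(y) = -2*√y (Q(y) = (1 - 3)*√y = -2*√y)
(Q(-5)*35)*2525 = (-2*I*√5*35)*2525 = -70*I*√5*2525 = -176750*I*√5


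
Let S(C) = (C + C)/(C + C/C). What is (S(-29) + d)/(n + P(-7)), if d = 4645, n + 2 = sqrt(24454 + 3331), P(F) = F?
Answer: 585531/387856 + 65059*sqrt(27785)/387856 ≈ 29.470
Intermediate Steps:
S(C) = 2*C/(1 + C) (S(C) = (2*C)/(C + 1) = (2*C)/(1 + C) = 2*C/(1 + C))
n = -2 + sqrt(27785) (n = -2 + sqrt(24454 + 3331) = -2 + sqrt(27785) ≈ 164.69)
(S(-29) + d)/(n + P(-7)) = (2*(-29)/(1 - 29) + 4645)/((-2 + sqrt(27785)) - 7) = (2*(-29)/(-28) + 4645)/(-9 + sqrt(27785)) = (2*(-29)*(-1/28) + 4645)/(-9 + sqrt(27785)) = (29/14 + 4645)/(-9 + sqrt(27785)) = 65059/(14*(-9 + sqrt(27785)))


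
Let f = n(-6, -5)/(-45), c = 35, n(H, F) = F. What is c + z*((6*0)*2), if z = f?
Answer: 35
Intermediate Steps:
f = ⅑ (f = -5/(-45) = -5*(-1/45) = ⅑ ≈ 0.11111)
z = ⅑ ≈ 0.11111
c + z*((6*0)*2) = 35 + ((6*0)*2)/9 = 35 + (0*2)/9 = 35 + (⅑)*0 = 35 + 0 = 35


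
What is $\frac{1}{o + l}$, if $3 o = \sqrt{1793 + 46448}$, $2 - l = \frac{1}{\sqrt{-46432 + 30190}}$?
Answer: $\frac{16242}{32484 + 5414 \sqrt{48241} + i \sqrt{16242}} \approx 0.013296 - 1.3871 \cdot 10^{-6} i$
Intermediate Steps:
$l = 2 + \frac{i \sqrt{16242}}{16242}$ ($l = 2 - \frac{1}{\sqrt{-46432 + 30190}} = 2 - \frac{1}{\sqrt{-16242}} = 2 - \frac{1}{i \sqrt{16242}} = 2 - - \frac{i \sqrt{16242}}{16242} = 2 + \frac{i \sqrt{16242}}{16242} \approx 2.0 + 0.0078466 i$)
$o = \frac{\sqrt{48241}}{3}$ ($o = \frac{\sqrt{1793 + 46448}}{3} = \frac{\sqrt{48241}}{3} \approx 73.213$)
$\frac{1}{o + l} = \frac{1}{\frac{\sqrt{48241}}{3} + \left(2 + \frac{i \sqrt{16242}}{16242}\right)} = \frac{1}{2 + \frac{\sqrt{48241}}{3} + \frac{i \sqrt{16242}}{16242}}$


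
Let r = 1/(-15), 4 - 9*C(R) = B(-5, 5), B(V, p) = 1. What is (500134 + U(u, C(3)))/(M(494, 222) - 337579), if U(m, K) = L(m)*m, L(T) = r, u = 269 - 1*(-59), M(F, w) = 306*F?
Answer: -7501682/2796225 ≈ -2.6828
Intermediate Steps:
C(R) = ⅓ (C(R) = 4/9 - ⅑*1 = 4/9 - ⅑ = ⅓)
u = 328 (u = 269 + 59 = 328)
r = -1/15 ≈ -0.066667
L(T) = -1/15
U(m, K) = -m/15
(500134 + U(u, C(3)))/(M(494, 222) - 337579) = (500134 - 1/15*328)/(306*494 - 337579) = (500134 - 328/15)/(151164 - 337579) = (7501682/15)/(-186415) = (7501682/15)*(-1/186415) = -7501682/2796225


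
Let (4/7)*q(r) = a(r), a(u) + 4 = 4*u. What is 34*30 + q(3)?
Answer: 1034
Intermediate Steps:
a(u) = -4 + 4*u
q(r) = -7 + 7*r (q(r) = 7*(-4 + 4*r)/4 = -7 + 7*r)
34*30 + q(3) = 34*30 + (-7 + 7*3) = 1020 + (-7 + 21) = 1020 + 14 = 1034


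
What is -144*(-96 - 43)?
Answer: 20016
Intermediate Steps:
-144*(-96 - 43) = -144*(-139) = 20016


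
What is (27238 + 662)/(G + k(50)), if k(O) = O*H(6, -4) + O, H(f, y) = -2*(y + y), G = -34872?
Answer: -13950/17011 ≈ -0.82006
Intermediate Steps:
H(f, y) = -4*y
k(O) = 17*O (k(O) = O*(-4*(-4)) + O = O*16 + O = 16*O + O = 17*O)
(27238 + 662)/(G + k(50)) = (27238 + 662)/(-34872 + 17*50) = 27900/(-34872 + 850) = 27900/(-34022) = 27900*(-1/34022) = -13950/17011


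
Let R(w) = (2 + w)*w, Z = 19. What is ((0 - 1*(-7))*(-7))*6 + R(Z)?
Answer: 105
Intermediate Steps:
R(w) = w*(2 + w)
((0 - 1*(-7))*(-7))*6 + R(Z) = ((0 - 1*(-7))*(-7))*6 + 19*(2 + 19) = ((0 + 7)*(-7))*6 + 19*21 = (7*(-7))*6 + 399 = -49*6 + 399 = -294 + 399 = 105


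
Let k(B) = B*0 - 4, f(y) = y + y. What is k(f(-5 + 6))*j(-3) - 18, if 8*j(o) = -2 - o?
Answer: -37/2 ≈ -18.500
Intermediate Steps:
f(y) = 2*y
k(B) = -4 (k(B) = 0 - 4 = -4)
j(o) = -1/4 - o/8 (j(o) = (-2 - o)/8 = -1/4 - o/8)
k(f(-5 + 6))*j(-3) - 18 = -4*(-1/4 - 1/8*(-3)) - 18 = -4*(-1/4 + 3/8) - 18 = -4*1/8 - 18 = -1/2 - 18 = -37/2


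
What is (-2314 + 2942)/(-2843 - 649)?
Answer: -157/873 ≈ -0.17984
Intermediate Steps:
(-2314 + 2942)/(-2843 - 649) = 628/(-3492) = 628*(-1/3492) = -157/873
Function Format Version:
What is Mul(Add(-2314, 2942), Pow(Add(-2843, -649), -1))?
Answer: Rational(-157, 873) ≈ -0.17984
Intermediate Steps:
Mul(Add(-2314, 2942), Pow(Add(-2843, -649), -1)) = Mul(628, Pow(-3492, -1)) = Mul(628, Rational(-1, 3492)) = Rational(-157, 873)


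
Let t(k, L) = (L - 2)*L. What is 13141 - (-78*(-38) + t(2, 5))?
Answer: 10162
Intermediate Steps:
t(k, L) = L*(-2 + L) (t(k, L) = (-2 + L)*L = L*(-2 + L))
13141 - (-78*(-38) + t(2, 5)) = 13141 - (-78*(-38) + 5*(-2 + 5)) = 13141 - (2964 + 5*3) = 13141 - (2964 + 15) = 13141 - 1*2979 = 13141 - 2979 = 10162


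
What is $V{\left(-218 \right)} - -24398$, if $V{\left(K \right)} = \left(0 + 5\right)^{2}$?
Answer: $24423$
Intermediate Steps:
$V{\left(K \right)} = 25$ ($V{\left(K \right)} = 5^{2} = 25$)
$V{\left(-218 \right)} - -24398 = 25 - -24398 = 25 + 24398 = 24423$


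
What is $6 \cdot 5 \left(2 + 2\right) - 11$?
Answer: $109$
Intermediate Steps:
$6 \cdot 5 \left(2 + 2\right) - 11 = 6 \cdot 5 \cdot 4 - 11 = 6 \cdot 20 - 11 = 120 - 11 = 109$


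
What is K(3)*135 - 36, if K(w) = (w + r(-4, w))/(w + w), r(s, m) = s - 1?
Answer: -81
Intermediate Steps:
r(s, m) = -1 + s
K(w) = (-5 + w)/(2*w) (K(w) = (w + (-1 - 4))/(w + w) = (w - 5)/((2*w)) = (-5 + w)*(1/(2*w)) = (-5 + w)/(2*w))
K(3)*135 - 36 = ((½)*(-5 + 3)/3)*135 - 36 = ((½)*(⅓)*(-2))*135 - 36 = -⅓*135 - 36 = -45 - 36 = -81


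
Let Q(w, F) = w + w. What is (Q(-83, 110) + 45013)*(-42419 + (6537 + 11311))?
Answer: -1101935637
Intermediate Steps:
Q(w, F) = 2*w
(Q(-83, 110) + 45013)*(-42419 + (6537 + 11311)) = (2*(-83) + 45013)*(-42419 + (6537 + 11311)) = (-166 + 45013)*(-42419 + 17848) = 44847*(-24571) = -1101935637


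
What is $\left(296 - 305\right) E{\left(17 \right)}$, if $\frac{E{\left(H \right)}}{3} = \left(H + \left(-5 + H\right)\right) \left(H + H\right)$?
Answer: $-26622$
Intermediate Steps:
$E{\left(H \right)} = 6 H \left(-5 + 2 H\right)$ ($E{\left(H \right)} = 3 \left(H + \left(-5 + H\right)\right) \left(H + H\right) = 3 \left(-5 + 2 H\right) 2 H = 3 \cdot 2 H \left(-5 + 2 H\right) = 6 H \left(-5 + 2 H\right)$)
$\left(296 - 305\right) E{\left(17 \right)} = \left(296 - 305\right) 6 \cdot 17 \left(-5 + 2 \cdot 17\right) = - 9 \cdot 6 \cdot 17 \left(-5 + 34\right) = - 9 \cdot 6 \cdot 17 \cdot 29 = \left(-9\right) 2958 = -26622$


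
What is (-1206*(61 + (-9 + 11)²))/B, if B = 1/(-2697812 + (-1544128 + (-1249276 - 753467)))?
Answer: 489520700370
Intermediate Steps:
B = -1/6244683 (B = 1/(-2697812 + (-1544128 - 2002743)) = 1/(-2697812 - 3546871) = 1/(-6244683) = -1/6244683 ≈ -1.6014e-7)
(-1206*(61 + (-9 + 11)²))/B = (-1206*(61 + (-9 + 11)²))/(-1/6244683) = -1206*(61 + 2²)*(-6244683) = -1206*(61 + 4)*(-6244683) = -1206*65*(-6244683) = -78390*(-6244683) = 489520700370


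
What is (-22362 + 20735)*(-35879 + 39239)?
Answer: -5466720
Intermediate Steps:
(-22362 + 20735)*(-35879 + 39239) = -1627*3360 = -5466720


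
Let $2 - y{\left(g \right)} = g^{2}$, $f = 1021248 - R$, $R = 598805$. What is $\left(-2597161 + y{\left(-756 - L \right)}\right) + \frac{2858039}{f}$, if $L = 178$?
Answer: $- \frac{1465669467106}{422443} \approx -3.4695 \cdot 10^{6}$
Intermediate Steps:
$f = 422443$ ($f = 1021248 - 598805 = 422443$)
$y{\left(g \right)} = 2 - g^{2}$
$\left(-2597161 + y{\left(-756 - L \right)}\right) + \frac{2858039}{f} = \left(-2597161 + \left(2 - \left(-756 - 178\right)^{2}\right)\right) + \frac{2858039}{422443} = \left(-2597161 + \left(2 - \left(-756 - 178\right)^{2}\right)\right) + 2858039 \cdot \frac{1}{422443} = \left(-2597161 + \left(2 - \left(-934\right)^{2}\right)\right) + \frac{2858039}{422443} = \left(-2597161 + \left(2 - 872356\right)\right) + \frac{2858039}{422443} = \left(-2597161 - 872354\right) + \frac{2858039}{422443} = -3469515 + \frac{2858039}{422443} = - \frac{1465669467106}{422443}$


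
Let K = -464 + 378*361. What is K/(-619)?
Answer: -135994/619 ≈ -219.70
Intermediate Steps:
K = 135994 (K = -464 + 136458 = 135994)
K/(-619) = 135994/(-619) = 135994*(-1/619) = -135994/619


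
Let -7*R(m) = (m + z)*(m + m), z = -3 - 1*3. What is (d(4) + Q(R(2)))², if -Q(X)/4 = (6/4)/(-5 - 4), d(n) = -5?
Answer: 169/9 ≈ 18.778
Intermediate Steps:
z = -6 (z = -3 - 3 = -6)
R(m) = -2*m*(-6 + m)/7 (R(m) = -(m - 6)*(m + m)/7 = -(-6 + m)*2*m/7 = -2*m*(-6 + m)/7)
Q(X) = ⅔ (Q(X) = -4*6/4/(-5 - 4) = -4*6*(¼)/(-9) = -(-4)*3/(9*2) = -4*(-⅙) = ⅔)
(d(4) + Q(R(2)))² = (-5 + ⅔)² = (-13/3)² = 169/9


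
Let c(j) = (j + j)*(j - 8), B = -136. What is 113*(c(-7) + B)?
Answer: 8362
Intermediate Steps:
c(j) = 2*j*(-8 + j) (c(j) = (2*j)*(-8 + j) = 2*j*(-8 + j))
113*(c(-7) + B) = 113*(2*(-7)*(-8 - 7) - 136) = 113*(2*(-7)*(-15) - 136) = 113*(210 - 136) = 113*74 = 8362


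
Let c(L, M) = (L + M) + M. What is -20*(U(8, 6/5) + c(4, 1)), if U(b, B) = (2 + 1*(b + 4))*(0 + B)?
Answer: -456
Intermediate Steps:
U(b, B) = B*(6 + b) (U(b, B) = (2 + 1*(4 + b))*B = (2 + (4 + b))*B = (6 + b)*B = B*(6 + b))
c(L, M) = L + 2*M
-20*(U(8, 6/5) + c(4, 1)) = -20*((6/5)*(6 + 8) + (4 + 2*1)) = -20*((6*(⅕))*14 + (4 + 2)) = -20*((6/5)*14 + 6) = -20*(84/5 + 6) = -20*114/5 = -456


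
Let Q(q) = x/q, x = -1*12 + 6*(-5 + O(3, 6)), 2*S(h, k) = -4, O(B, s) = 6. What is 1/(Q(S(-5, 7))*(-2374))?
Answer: -1/7122 ≈ -0.00014041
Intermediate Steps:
S(h, k) = -2 (S(h, k) = (½)*(-4) = -2)
x = -6 (x = -1*12 + 6*(-5 + 6) = -12 + 6*1 = -12 + 6 = -6)
Q(q) = -6/q
1/(Q(S(-5, 7))*(-2374)) = 1/(-6/(-2)*(-2374)) = 1/(-6*(-½)*(-2374)) = 1/(3*(-2374)) = 1/(-7122) = -1/7122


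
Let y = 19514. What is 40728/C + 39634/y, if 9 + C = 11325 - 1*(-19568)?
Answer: 252352831/75333797 ≈ 3.3498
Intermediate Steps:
C = 30884 (C = -9 + (11325 - 1*(-19568)) = -9 + (11325 + 19568) = -9 + 30893 = 30884)
40728/C + 39634/y = 40728/30884 + 39634/19514 = 40728*(1/30884) + 39634*(1/19514) = 10182/7721 + 19817/9757 = 252352831/75333797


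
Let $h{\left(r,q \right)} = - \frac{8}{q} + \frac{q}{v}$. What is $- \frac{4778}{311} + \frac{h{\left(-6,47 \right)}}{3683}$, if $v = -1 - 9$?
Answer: $- \frac{8271477659}{538344110} \approx -15.365$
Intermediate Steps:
$v = -10$ ($v = -1 - 9 = -10$)
$h{\left(r,q \right)} = - \frac{8}{q} - \frac{q}{10}$ ($h{\left(r,q \right)} = - \frac{8}{q} + \frac{q}{-10} = - \frac{8}{q} + q \left(- \frac{1}{10}\right) = - \frac{8}{q} - \frac{q}{10}$)
$- \frac{4778}{311} + \frac{h{\left(-6,47 \right)}}{3683} = - \frac{4778}{311} + \frac{- \frac{8}{47} - \frac{47}{10}}{3683} = \left(-4778\right) \frac{1}{311} + \left(\left(-8\right) \frac{1}{47} - \frac{47}{10}\right) \frac{1}{3683} = - \frac{4778}{311} + \left(- \frac{8}{47} - \frac{47}{10}\right) \frac{1}{3683} = - \frac{4778}{311} - \frac{2289}{1731010} = - \frac{8271477659}{538344110}$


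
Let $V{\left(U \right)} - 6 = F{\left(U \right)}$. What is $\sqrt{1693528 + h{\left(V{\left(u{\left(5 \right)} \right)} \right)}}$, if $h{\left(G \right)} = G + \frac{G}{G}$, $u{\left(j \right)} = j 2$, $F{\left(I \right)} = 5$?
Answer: $34 \sqrt{1465} \approx 1301.4$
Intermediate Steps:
$u{\left(j \right)} = 2 j$
$V{\left(U \right)} = 11$ ($V{\left(U \right)} = 6 + 5 = 11$)
$h{\left(G \right)} = 1 + G$ ($h{\left(G \right)} = G + 1 = 1 + G$)
$\sqrt{1693528 + h{\left(V{\left(u{\left(5 \right)} \right)} \right)}} = \sqrt{1693528 + \left(1 + 11\right)} = \sqrt{1693528 + 12} = \sqrt{1693540} = 34 \sqrt{1465}$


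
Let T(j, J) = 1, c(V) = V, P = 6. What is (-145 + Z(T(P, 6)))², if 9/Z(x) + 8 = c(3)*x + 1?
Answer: 346921/16 ≈ 21683.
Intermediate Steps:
Z(x) = 9/(-7 + 3*x) (Z(x) = 9/(-8 + (3*x + 1)) = 9/(-8 + (1 + 3*x)) = 9/(-7 + 3*x))
(-145 + Z(T(P, 6)))² = (-145 + 9/(-7 + 3*1))² = (-145 + 9/(-7 + 3))² = (-145 + 9/(-4))² = (-145 + 9*(-¼))² = (-145 - 9/4)² = (-589/4)² = 346921/16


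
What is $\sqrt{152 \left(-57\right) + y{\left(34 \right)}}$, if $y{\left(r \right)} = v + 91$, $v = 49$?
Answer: $2 i \sqrt{2131} \approx 92.326 i$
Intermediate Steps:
$y{\left(r \right)} = 140$ ($y{\left(r \right)} = 49 + 91 = 140$)
$\sqrt{152 \left(-57\right) + y{\left(34 \right)}} = \sqrt{152 \left(-57\right) + 140} = \sqrt{-8664 + 140} = \sqrt{-8524} = 2 i \sqrt{2131}$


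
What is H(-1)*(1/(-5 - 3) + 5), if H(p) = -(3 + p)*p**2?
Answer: -39/4 ≈ -9.7500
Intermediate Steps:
H(p) = -p**2*(3 + p)
H(-1)*(1/(-5 - 3) + 5) = ((-1)**2*(-3 - 1*(-1)))*(1/(-5 - 3) + 5) = (1*(-3 + 1))*(1/(-8) + 5) = (1*(-2))*(-1/8 + 5) = -2*39/8 = -39/4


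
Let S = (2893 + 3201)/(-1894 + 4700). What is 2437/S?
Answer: 3419111/3047 ≈ 1122.1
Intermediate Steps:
S = 3047/1403 (S = 6094/2806 = 6094*(1/2806) = 3047/1403 ≈ 2.1718)
2437/S = 2437/(3047/1403) = 2437*(1403/3047) = 3419111/3047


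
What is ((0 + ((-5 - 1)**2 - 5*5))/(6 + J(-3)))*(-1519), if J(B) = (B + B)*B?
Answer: -16709/24 ≈ -696.21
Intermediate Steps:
J(B) = 2*B**2 (J(B) = (2*B)*B = 2*B**2)
((0 + ((-5 - 1)**2 - 5*5))/(6 + J(-3)))*(-1519) = ((0 + ((-5 - 1)**2 - 5*5))/(6 + 2*(-3)**2))*(-1519) = ((0 + ((-6)**2 - 25))/(6 + 2*9))*(-1519) = ((0 + (36 - 25))/(6 + 18))*(-1519) = ((0 + 11)/24)*(-1519) = (11*(1/24))*(-1519) = (11/24)*(-1519) = -16709/24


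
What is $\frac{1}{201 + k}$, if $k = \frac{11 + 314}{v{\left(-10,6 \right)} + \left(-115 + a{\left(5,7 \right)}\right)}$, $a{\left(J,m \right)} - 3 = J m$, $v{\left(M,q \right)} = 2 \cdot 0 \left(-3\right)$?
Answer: $\frac{77}{15152} \approx 0.0050818$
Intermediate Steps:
$v{\left(M,q \right)} = 0$ ($v{\left(M,q \right)} = 0 \left(-3\right) = 0$)
$a{\left(J,m \right)} = 3 + J m$
$k = - \frac{325}{77}$ ($k = \frac{11 + 314}{0 + \left(-115 + \left(3 + 5 \cdot 7\right)\right)} = \frac{325}{0 + \left(-115 + \left(3 + 35\right)\right)} = \frac{325}{0 + \left(-115 + 38\right)} = \frac{325}{0 - 77} = \frac{325}{-77} = 325 \left(- \frac{1}{77}\right) = - \frac{325}{77} \approx -4.2208$)
$\frac{1}{201 + k} = \frac{1}{201 - \frac{325}{77}} = \frac{1}{\frac{15152}{77}} = \frac{77}{15152}$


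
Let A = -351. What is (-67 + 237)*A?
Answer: -59670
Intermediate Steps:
(-67 + 237)*A = (-67 + 237)*(-351) = 170*(-351) = -59670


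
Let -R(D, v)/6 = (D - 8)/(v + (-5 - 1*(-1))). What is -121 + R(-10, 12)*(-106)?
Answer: -1552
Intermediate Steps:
R(D, v) = -6*(-8 + D)/(-4 + v) (R(D, v) = -6*(D - 8)/(v + (-5 - 1*(-1))) = -6*(-8 + D)/(v + (-5 + 1)) = -6*(-8 + D)/(v - 4) = -6*(-8 + D)/(-4 + v))
-121 + R(-10, 12)*(-106) = -121 + (6*(8 - 1*(-10))/(-4 + 12))*(-106) = -121 + (6*(8 + 10)/8)*(-106) = -121 + (6*(⅛)*18)*(-106) = -121 + (27/2)*(-106) = -121 - 1431 = -1552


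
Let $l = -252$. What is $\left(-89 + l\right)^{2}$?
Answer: $116281$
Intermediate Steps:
$\left(-89 + l\right)^{2} = \left(-89 - 252\right)^{2} = \left(-341\right)^{2} = 116281$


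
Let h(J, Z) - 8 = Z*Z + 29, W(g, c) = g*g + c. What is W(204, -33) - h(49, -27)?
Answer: 40817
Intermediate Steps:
W(g, c) = c + g² (W(g, c) = g² + c = c + g²)
h(J, Z) = 37 + Z² (h(J, Z) = 8 + (Z*Z + 29) = 8 + (Z² + 29) = 8 + (29 + Z²) = 37 + Z²)
W(204, -33) - h(49, -27) = (-33 + 204²) - (37 + (-27)²) = (-33 + 41616) - (37 + 729) = 41583 - 1*766 = 41583 - 766 = 40817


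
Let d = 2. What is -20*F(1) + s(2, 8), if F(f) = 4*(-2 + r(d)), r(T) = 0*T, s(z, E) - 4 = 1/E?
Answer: 1313/8 ≈ 164.13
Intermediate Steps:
s(z, E) = 4 + 1/E
r(T) = 0
F(f) = -8 (F(f) = 4*(-2 + 0) = 4*(-2) = -8)
-20*F(1) + s(2, 8) = -20*(-8) + (4 + 1/8) = 160 + (4 + ⅛) = 160 + 33/8 = 1313/8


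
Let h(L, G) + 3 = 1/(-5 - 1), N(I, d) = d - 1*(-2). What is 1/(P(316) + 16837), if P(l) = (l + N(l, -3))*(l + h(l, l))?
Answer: 2/230759 ≈ 8.6670e-6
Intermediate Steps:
N(I, d) = 2 + d (N(I, d) = d + 2 = 2 + d)
h(L, G) = -19/6 (h(L, G) = -3 + 1/(-5 - 1) = -3 + 1/(-6) = -3 - 1/6 = -19/6)
P(l) = (-1 + l)*(-19/6 + l) (P(l) = (l + (2 - 3))*(l - 19/6) = (l - 1)*(-19/6 + l) = (-1 + l)*(-19/6 + l))
1/(P(316) + 16837) = 1/((19/6 + 316**2 - 25/6*316) + 16837) = 1/((19/6 + 99856 - 3950/3) + 16837) = 1/(197085/2 + 16837) = 1/(230759/2) = 2/230759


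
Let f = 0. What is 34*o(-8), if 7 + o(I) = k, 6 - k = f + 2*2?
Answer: -170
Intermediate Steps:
k = 2 (k = 6 - (0 + 2*2) = 6 - (0 + 4) = 6 - 1*4 = 6 - 4 = 2)
o(I) = -5 (o(I) = -7 + 2 = -5)
34*o(-8) = 34*(-5) = -170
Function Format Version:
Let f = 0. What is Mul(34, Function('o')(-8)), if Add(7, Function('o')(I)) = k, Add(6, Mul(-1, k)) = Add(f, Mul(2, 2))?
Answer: -170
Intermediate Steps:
k = 2 (k = Add(6, Mul(-1, Add(0, Mul(2, 2)))) = Add(6, Mul(-1, Add(0, 4))) = Add(6, Mul(-1, 4)) = Add(6, -4) = 2)
Function('o')(I) = -5 (Function('o')(I) = Add(-7, 2) = -5)
Mul(34, Function('o')(-8)) = Mul(34, -5) = -170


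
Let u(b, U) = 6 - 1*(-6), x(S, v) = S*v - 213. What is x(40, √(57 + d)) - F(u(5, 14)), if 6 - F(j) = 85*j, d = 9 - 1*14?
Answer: 801 + 80*√13 ≈ 1089.4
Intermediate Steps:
d = -5 (d = 9 - 14 = -5)
x(S, v) = -213 + S*v
u(b, U) = 12 (u(b, U) = 6 + 6 = 12)
F(j) = 6 - 85*j
x(40, √(57 + d)) - F(u(5, 14)) = (-213 + 40*√(57 - 5)) - (6 - 85*12) = (-213 + 40*√52) - (6 - 1020) = (-213 + 40*(2*√13)) - 1*(-1014) = (-213 + 80*√13) + 1014 = 801 + 80*√13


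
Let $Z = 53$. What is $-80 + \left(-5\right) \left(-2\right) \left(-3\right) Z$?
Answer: $-1670$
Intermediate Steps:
$-80 + \left(-5\right) \left(-2\right) \left(-3\right) Z = -80 + \left(-5\right) \left(-2\right) \left(-3\right) 53 = -80 + 10 \left(-3\right) 53 = -80 - 1590 = -1670$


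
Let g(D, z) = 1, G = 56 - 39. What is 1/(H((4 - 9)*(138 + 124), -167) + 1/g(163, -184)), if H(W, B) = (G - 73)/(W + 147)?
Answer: 1163/1219 ≈ 0.95406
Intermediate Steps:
G = 17
H(W, B) = -56/(147 + W) (H(W, B) = (17 - 73)/(W + 147) = -56/(147 + W))
1/(H((4 - 9)*(138 + 124), -167) + 1/g(163, -184)) = 1/(-56/(147 + (4 - 9)*(138 + 124)) + 1/1) = 1/(-56/(147 - 5*262) + 1) = 1/(-56/(147 - 1310) + 1) = 1/(-56/(-1163) + 1) = 1/(-56*(-1/1163) + 1) = 1/(56/1163 + 1) = 1/(1219/1163) = 1163/1219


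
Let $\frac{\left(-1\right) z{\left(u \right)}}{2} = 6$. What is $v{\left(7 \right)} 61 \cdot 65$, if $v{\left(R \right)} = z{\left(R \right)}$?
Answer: $-47580$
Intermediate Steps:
$z{\left(u \right)} = -12$ ($z{\left(u \right)} = \left(-2\right) 6 = -12$)
$v{\left(R \right)} = -12$
$v{\left(7 \right)} 61 \cdot 65 = \left(-12\right) 61 \cdot 65 = \left(-732\right) 65 = -47580$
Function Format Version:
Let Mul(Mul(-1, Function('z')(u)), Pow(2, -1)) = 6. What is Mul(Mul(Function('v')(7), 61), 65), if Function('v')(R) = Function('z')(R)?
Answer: -47580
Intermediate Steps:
Function('z')(u) = -12 (Function('z')(u) = Mul(-2, 6) = -12)
Function('v')(R) = -12
Mul(Mul(Function('v')(7), 61), 65) = Mul(Mul(-12, 61), 65) = Mul(-732, 65) = -47580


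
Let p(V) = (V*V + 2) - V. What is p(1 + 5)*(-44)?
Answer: -1408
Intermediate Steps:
p(V) = 2 + V² - V (p(V) = (V² + 2) - V = (2 + V²) - V = 2 + V² - V)
p(1 + 5)*(-44) = (2 + (1 + 5)² - (1 + 5))*(-44) = (2 + 6² - 1*6)*(-44) = (2 + 36 - 6)*(-44) = 32*(-44) = -1408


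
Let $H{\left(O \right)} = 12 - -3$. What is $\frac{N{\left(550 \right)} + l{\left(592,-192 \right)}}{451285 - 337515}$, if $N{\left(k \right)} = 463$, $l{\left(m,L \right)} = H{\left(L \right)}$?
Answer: $\frac{239}{56885} \approx 0.0042015$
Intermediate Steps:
$H{\left(O \right)} = 15$ ($H{\left(O \right)} = 12 + 3 = 15$)
$l{\left(m,L \right)} = 15$
$\frac{N{\left(550 \right)} + l{\left(592,-192 \right)}}{451285 - 337515} = \frac{463 + 15}{451285 - 337515} = \frac{478}{113770} = 478 \cdot \frac{1}{113770} = \frac{239}{56885}$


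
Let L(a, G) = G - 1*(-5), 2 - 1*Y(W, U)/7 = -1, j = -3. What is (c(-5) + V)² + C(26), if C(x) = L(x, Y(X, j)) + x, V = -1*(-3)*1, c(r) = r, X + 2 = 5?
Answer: 56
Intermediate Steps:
X = 3 (X = -2 + 5 = 3)
Y(W, U) = 21 (Y(W, U) = 14 - 7*(-1) = 14 + 7 = 21)
L(a, G) = 5 + G (L(a, G) = G + 5 = 5 + G)
V = 3 (V = 3*1 = 3)
C(x) = 26 + x (C(x) = (5 + 21) + x = 26 + x)
(c(-5) + V)² + C(26) = (-5 + 3)² + (26 + 26) = (-2)² + 52 = 4 + 52 = 56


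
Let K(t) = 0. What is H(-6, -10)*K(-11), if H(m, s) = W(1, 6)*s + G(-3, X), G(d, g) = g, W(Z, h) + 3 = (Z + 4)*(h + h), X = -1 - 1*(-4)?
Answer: 0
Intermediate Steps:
X = 3 (X = -1 + 4 = 3)
W(Z, h) = -3 + 2*h*(4 + Z) (W(Z, h) = -3 + (Z + 4)*(h + h) = -3 + (4 + Z)*(2*h) = -3 + 2*h*(4 + Z))
H(m, s) = 3 + 57*s (H(m, s) = (-3 + 8*6 + 2*1*6)*s + 3 = (-3 + 48 + 12)*s + 3 = 57*s + 3 = 3 + 57*s)
H(-6, -10)*K(-11) = (3 + 57*(-10))*0 = (3 - 570)*0 = -567*0 = 0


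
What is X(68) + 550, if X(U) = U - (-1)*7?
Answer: 625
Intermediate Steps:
X(U) = 7 + U (X(U) = U - 1*(-7) = U + 7 = 7 + U)
X(68) + 550 = (7 + 68) + 550 = 75 + 550 = 625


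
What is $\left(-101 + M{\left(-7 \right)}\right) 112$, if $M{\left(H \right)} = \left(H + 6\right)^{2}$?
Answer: $-11200$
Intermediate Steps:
$M{\left(H \right)} = \left(6 + H\right)^{2}$
$\left(-101 + M{\left(-7 \right)}\right) 112 = \left(-101 + \left(6 - 7\right)^{2}\right) 112 = \left(-101 + \left(-1\right)^{2}\right) 112 = \left(-101 + 1\right) 112 = \left(-100\right) 112 = -11200$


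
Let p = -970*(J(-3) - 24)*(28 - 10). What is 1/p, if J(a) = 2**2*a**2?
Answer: -1/209520 ≈ -4.7728e-6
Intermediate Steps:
J(a) = 4*a**2
p = -209520 (p = -970*(4*(-3)**2 - 24)*(28 - 10) = -970*(4*9 - 24)*18 = -970*(36 - 24)*18 = -11640*18 = -970*216 = -209520)
1/p = 1/(-209520) = -1/209520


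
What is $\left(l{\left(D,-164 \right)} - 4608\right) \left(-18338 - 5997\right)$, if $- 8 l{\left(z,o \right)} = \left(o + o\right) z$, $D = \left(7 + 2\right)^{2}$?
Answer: $31319145$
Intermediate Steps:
$D = 81$ ($D = 9^{2} = 81$)
$l{\left(z,o \right)} = - \frac{o z}{4}$ ($l{\left(z,o \right)} = - \frac{\left(o + o\right) z}{8} = - \frac{2 o z}{8} = - \frac{o z}{4}$)
$\left(l{\left(D,-164 \right)} - 4608\right) \left(-18338 - 5997\right) = \left(\left(- \frac{1}{4}\right) \left(-164\right) 81 - 4608\right) \left(-18338 - 5997\right) = \left(3321 - 4608\right) \left(-24335\right) = \left(-1287\right) \left(-24335\right) = 31319145$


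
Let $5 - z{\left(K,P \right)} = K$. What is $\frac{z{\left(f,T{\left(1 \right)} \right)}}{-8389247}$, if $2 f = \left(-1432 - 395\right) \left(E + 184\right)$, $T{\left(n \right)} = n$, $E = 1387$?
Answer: $- \frac{2870227}{16778494} \approx -0.17107$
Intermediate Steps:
$f = - \frac{2870217}{2}$ ($f = \frac{\left(-1432 - 395\right) \left(1387 + 184\right)}{2} = \frac{\left(-1827\right) 1571}{2} = \frac{1}{2} \left(-2870217\right) = - \frac{2870217}{2} \approx -1.4351 \cdot 10^{6}$)
$z{\left(K,P \right)} = 5 - K$
$\frac{z{\left(f,T{\left(1 \right)} \right)}}{-8389247} = \frac{5 - - \frac{2870217}{2}}{-8389247} = \left(5 + \frac{2870217}{2}\right) \left(- \frac{1}{8389247}\right) = \frac{2870227}{2} \left(- \frac{1}{8389247}\right) = - \frac{2870227}{16778494}$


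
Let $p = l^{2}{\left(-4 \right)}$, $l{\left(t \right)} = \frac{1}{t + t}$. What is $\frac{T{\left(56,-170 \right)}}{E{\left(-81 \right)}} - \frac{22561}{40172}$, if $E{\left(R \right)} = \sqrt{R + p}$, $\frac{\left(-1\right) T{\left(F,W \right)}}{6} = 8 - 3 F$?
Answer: $- \frac{2051}{3652} - \frac{7680 i \sqrt{5183}}{5183} \approx -0.56161 - 106.68 i$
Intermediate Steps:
$l{\left(t \right)} = \frac{1}{2 t}$
$T{\left(F,W \right)} = -48 + 18 F$ ($T{\left(F,W \right)} = - 6 \left(8 - 3 F\right) = -48 + 18 F$)
$p = \frac{1}{64}$ ($p = \left(\frac{1}{2 \left(-4\right)}\right)^{2} = \left(\frac{1}{2} \left(- \frac{1}{4}\right)\right)^{2} = \left(- \frac{1}{8}\right)^{2} = \frac{1}{64} \approx 0.015625$)
$E{\left(R \right)} = \sqrt{\frac{1}{64} + R}$ ($E{\left(R \right)} = \sqrt{R + \frac{1}{64}} = \sqrt{\frac{1}{64} + R}$)
$\frac{T{\left(56,-170 \right)}}{E{\left(-81 \right)}} - \frac{22561}{40172} = \frac{-48 + 18 \cdot 56}{\frac{1}{8} \sqrt{1 + 64 \left(-81\right)}} - \frac{22561}{40172} = \frac{-48 + 1008}{\frac{1}{8} \sqrt{1 - 5184}} - \frac{2051}{3652} = \frac{960}{\frac{1}{8} \sqrt{-5183}} - \frac{2051}{3652} = \frac{960}{\frac{1}{8} i \sqrt{5183}} - \frac{2051}{3652} = 960 \left(- \frac{8 i \sqrt{5183}}{5183}\right) - \frac{2051}{3652} = - \frac{7680 i \sqrt{5183}}{5183} - \frac{2051}{3652} = - \frac{2051}{3652} - \frac{7680 i \sqrt{5183}}{5183}$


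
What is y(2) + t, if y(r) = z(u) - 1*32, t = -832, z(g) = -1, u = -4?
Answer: -865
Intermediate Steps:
y(r) = -33 (y(r) = -1 - 1*32 = -1 - 32 = -33)
y(2) + t = -33 - 832 = -865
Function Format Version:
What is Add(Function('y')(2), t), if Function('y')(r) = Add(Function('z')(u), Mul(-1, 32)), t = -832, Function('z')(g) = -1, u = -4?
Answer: -865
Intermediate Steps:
Function('y')(r) = -33 (Function('y')(r) = Add(-1, Mul(-1, 32)) = Add(-1, -32) = -33)
Add(Function('y')(2), t) = Add(-33, -832) = -865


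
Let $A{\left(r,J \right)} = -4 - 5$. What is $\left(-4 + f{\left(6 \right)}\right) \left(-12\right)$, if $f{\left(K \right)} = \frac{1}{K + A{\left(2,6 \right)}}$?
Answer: $52$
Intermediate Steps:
$A{\left(r,J \right)} = -9$ ($A{\left(r,J \right)} = -4 - 5 = -9$)
$f{\left(K \right)} = \frac{1}{-9 + K}$ ($f{\left(K \right)} = \frac{1}{K - 9} = \frac{1}{-9 + K}$)
$\left(-4 + f{\left(6 \right)}\right) \left(-12\right) = \left(-4 + \frac{1}{-9 + 6}\right) \left(-12\right) = \left(-4 + \frac{1}{-3}\right) \left(-12\right) = \left(-4 - \frac{1}{3}\right) \left(-12\right) = \left(- \frac{13}{3}\right) \left(-12\right) = 52$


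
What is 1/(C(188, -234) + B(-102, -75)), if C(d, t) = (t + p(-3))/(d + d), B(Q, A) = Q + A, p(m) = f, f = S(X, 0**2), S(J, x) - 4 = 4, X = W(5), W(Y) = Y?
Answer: -188/33389 ≈ -0.0056306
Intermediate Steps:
X = 5
S(J, x) = 8 (S(J, x) = 4 + 4 = 8)
f = 8
p(m) = 8
B(Q, A) = A + Q
C(d, t) = (8 + t)/(2*d) (C(d, t) = (t + 8)/(d + d) = (8 + t)/((2*d)) = (8 + t)*(1/(2*d)) = (8 + t)/(2*d))
1/(C(188, -234) + B(-102, -75)) = 1/((1/2)*(8 - 234)/188 + (-75 - 102)) = 1/((1/2)*(1/188)*(-226) - 177) = 1/(-113/188 - 177) = 1/(-33389/188) = -188/33389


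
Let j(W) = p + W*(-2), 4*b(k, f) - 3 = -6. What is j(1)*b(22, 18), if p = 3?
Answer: -3/4 ≈ -0.75000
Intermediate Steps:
b(k, f) = -3/4 (b(k, f) = 3/4 + (1/4)*(-6) = 3/4 - 3/2 = -3/4)
j(W) = 3 - 2*W (j(W) = 3 + W*(-2) = 3 - 2*W)
j(1)*b(22, 18) = (3 - 2*1)*(-3/4) = (3 - 2)*(-3/4) = 1*(-3/4) = -3/4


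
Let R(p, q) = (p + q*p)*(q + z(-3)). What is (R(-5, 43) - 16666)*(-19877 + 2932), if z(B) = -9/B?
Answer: 453888770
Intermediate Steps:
R(p, q) = (3 + q)*(p + p*q) (R(p, q) = (p + q*p)*(q - 9/(-3)) = (p + p*q)*(q - 9*(-⅓)) = (p + p*q)*(q + 3) = (p + p*q)*(3 + q) = (3 + q)*(p + p*q))
(R(-5, 43) - 16666)*(-19877 + 2932) = (-5*(3 + 43² + 4*43) - 16666)*(-19877 + 2932) = (-5*(3 + 1849 + 172) - 16666)*(-16945) = (-5*2024 - 16666)*(-16945) = (-10120 - 16666)*(-16945) = -26786*(-16945) = 453888770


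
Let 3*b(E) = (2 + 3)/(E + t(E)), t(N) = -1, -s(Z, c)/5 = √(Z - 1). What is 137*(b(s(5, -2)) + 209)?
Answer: 944204/33 ≈ 28612.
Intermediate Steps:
s(Z, c) = -5*√(-1 + Z) (s(Z, c) = -5*√(Z - 1) = -5*√(-1 + Z))
b(E) = 5/(3*(-1 + E)) (b(E) = ((2 + 3)/(E - 1))/3 = (5/(-1 + E))/3 = 5/(3*(-1 + E)))
137*(b(s(5, -2)) + 209) = 137*(5/(3*(-1 - 5*√(-1 + 5))) + 209) = 137*(5/(3*(-1 - 5*√4)) + 209) = 137*(5/(3*(-1 - 5*2)) + 209) = 137*(5/(3*(-1 - 10)) + 209) = 137*((5/3)/(-11) + 209) = 137*((5/3)*(-1/11) + 209) = 137*(-5/33 + 209) = 137*(6892/33) = 944204/33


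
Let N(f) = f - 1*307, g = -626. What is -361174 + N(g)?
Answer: -362107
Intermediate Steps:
N(f) = -307 + f (N(f) = f - 307 = -307 + f)
-361174 + N(g) = -361174 + (-307 - 626) = -361174 - 933 = -362107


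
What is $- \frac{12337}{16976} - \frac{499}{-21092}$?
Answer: $- \frac{62935245}{89514448} \approx -0.70307$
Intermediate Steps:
$- \frac{12337}{16976} - \frac{499}{-21092} = \left(-12337\right) \frac{1}{16976} - - \frac{499}{21092} = - \frac{12337}{16976} + \frac{499}{21092} = - \frac{62935245}{89514448}$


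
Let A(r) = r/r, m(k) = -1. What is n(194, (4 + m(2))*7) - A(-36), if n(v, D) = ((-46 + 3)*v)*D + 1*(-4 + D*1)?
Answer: -175166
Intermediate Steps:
A(r) = 1
n(v, D) = -4 + D - 43*D*v (n(v, D) = (-43*v)*D + 1*(-4 + D) = -43*D*v + (-4 + D) = -4 + D - 43*D*v)
n(194, (4 + m(2))*7) - A(-36) = (-4 + (4 - 1)*7 - 43*(4 - 1)*7*194) - 1*1 = (-4 + 3*7 - 43*3*7*194) - 1 = (-4 + 21 - 43*21*194) - 1 = (-4 + 21 - 175182) - 1 = -175165 - 1 = -175166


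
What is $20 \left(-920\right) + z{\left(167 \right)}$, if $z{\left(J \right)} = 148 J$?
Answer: $6316$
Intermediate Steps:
$20 \left(-920\right) + z{\left(167 \right)} = 20 \left(-920\right) + 148 \cdot 167 = -18400 + 24716 = 6316$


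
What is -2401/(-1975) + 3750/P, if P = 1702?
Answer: 5746376/1680725 ≈ 3.4190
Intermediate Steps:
-2401/(-1975) + 3750/P = -2401/(-1975) + 3750/1702 = -2401*(-1/1975) + 3750*(1/1702) = 2401/1975 + 1875/851 = 5746376/1680725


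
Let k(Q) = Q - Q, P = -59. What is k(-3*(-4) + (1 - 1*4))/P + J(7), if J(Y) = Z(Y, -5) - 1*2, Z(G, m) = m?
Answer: -7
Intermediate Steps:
J(Y) = -7 (J(Y) = -5 - 1*2 = -5 - 2 = -7)
k(Q) = 0
k(-3*(-4) + (1 - 1*4))/P + J(7) = 0/(-59) - 7 = -1/59*0 - 7 = 0 - 7 = -7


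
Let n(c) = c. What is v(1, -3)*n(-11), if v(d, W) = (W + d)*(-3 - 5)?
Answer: -176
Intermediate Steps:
v(d, W) = -8*W - 8*d (v(d, W) = (W + d)*(-8) = -8*W - 8*d)
v(1, -3)*n(-11) = (-8*(-3) - 8*1)*(-11) = (24 - 8)*(-11) = 16*(-11) = -176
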